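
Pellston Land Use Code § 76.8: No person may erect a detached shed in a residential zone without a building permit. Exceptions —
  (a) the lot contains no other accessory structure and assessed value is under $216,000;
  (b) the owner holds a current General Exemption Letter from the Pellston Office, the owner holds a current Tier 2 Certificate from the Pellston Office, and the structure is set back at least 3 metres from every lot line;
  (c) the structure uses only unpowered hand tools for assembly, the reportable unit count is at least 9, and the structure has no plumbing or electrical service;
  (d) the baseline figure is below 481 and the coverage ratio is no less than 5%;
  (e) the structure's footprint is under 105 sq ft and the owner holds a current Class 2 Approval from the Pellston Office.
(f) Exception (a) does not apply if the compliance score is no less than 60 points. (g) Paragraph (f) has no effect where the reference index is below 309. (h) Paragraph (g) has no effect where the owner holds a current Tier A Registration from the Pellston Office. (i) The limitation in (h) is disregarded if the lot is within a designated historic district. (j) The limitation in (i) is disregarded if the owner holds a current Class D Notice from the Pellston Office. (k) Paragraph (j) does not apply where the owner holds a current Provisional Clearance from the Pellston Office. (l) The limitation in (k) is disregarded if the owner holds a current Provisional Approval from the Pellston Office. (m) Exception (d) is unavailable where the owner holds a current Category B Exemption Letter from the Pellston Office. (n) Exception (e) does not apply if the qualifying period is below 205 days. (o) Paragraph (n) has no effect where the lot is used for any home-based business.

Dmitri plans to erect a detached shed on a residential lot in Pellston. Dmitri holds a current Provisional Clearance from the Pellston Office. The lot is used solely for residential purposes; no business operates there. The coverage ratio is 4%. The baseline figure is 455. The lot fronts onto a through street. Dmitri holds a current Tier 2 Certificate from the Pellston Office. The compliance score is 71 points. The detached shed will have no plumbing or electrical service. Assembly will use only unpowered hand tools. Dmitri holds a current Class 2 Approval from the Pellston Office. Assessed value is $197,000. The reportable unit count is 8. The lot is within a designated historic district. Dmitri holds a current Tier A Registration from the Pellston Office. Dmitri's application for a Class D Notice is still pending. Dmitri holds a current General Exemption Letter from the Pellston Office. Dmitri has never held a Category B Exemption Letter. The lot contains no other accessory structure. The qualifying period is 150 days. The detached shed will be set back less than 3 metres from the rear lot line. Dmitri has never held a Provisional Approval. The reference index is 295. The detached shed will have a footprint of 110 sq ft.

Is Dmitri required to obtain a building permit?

No — exception (a) applies; Dmitri does not need a building permit.

Exception (a): the lot has no other accessory structure; assessed value is $197,000, under the $216,000 limit — every condition holds. Under paragraphs (f)–(l): (f) is triggered (the compliance score is 71 points, meeting the 60 points threshold), but is overridden by (g): (g) is engaged — the reference index is 295, below the 309 limit. (h) would limit (g) — a current Tier A Registration is held — but (i) sets (h) aside: (i) operates against (h): the lot is in a historic district. (j), which would lift (i), is not engaged — the Class D Notice is not current. (a) remains available.
Exception (b) fails — the rear setback is under 3 m.
Exception (c) does not apply: the reportable unit count is 8, short of 9.
Exception (d) does not apply: the coverage ratio is 4%, short of 5%.
Exception (e) does not apply: the structure's footprint is 110 sq ft, not under 105 sq ft.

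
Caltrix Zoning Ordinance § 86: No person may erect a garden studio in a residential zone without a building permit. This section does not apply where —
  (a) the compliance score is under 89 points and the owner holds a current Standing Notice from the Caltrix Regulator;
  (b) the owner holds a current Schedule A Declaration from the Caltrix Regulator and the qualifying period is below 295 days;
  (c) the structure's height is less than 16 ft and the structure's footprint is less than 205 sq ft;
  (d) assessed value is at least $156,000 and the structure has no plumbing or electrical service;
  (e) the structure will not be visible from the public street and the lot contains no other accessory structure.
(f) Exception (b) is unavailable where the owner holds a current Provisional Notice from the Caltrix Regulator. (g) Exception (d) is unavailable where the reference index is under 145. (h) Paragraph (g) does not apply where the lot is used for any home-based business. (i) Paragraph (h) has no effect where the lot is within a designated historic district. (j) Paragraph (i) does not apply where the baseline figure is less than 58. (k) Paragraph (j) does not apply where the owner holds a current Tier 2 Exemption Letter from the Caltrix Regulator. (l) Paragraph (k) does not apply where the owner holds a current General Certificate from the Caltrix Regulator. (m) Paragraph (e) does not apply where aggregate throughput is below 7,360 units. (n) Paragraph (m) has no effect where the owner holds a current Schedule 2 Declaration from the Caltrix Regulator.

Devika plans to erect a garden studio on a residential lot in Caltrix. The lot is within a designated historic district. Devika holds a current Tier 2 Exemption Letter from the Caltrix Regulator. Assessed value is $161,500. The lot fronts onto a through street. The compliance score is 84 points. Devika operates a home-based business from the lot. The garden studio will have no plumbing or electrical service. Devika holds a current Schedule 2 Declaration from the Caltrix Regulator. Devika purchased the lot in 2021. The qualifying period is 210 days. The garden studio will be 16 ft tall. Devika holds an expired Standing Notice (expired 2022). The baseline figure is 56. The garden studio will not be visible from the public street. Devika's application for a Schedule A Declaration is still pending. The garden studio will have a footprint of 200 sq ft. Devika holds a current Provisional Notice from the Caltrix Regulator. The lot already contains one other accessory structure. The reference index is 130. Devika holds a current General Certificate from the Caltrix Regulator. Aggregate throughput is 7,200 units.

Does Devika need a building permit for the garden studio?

Exception (a) fails — the Standing Notice is not current.
Exception (b) requires that the owner holds a current Schedule A Declaration from the Caltrix Regulator; but the Schedule A Declaration is not current, so (b) is unavailable.
Exception (c) does not apply: the structure's height is 16 ft, not less than 16 ft.
Exception (d): assessed value is $161,500, meeting the $156,000 threshold; there is no plumbing or electrical service — every condition holds. Applying paragraphs (g)–(l): (g) is triggered (the reference index is 130, under the 145 limit), but yields to (h): (h) operates against (g): a home-based business operates on the lot. (i) would limit (h) — the lot is in a historic district — but (j) sets (i) aside: (j) is triggered — the baseline figure is 56, less than the 58 limit. (k) would limit (j) — a current Tier 2 Exemption Letter is held — but (l) sets (k) aside: (l) operates against (k): a current General Certificate is held. (d) remains available.
Exception (e) does not apply: the lot already has another accessory structure.

No — exception (d) applies; Devika does not need a building permit.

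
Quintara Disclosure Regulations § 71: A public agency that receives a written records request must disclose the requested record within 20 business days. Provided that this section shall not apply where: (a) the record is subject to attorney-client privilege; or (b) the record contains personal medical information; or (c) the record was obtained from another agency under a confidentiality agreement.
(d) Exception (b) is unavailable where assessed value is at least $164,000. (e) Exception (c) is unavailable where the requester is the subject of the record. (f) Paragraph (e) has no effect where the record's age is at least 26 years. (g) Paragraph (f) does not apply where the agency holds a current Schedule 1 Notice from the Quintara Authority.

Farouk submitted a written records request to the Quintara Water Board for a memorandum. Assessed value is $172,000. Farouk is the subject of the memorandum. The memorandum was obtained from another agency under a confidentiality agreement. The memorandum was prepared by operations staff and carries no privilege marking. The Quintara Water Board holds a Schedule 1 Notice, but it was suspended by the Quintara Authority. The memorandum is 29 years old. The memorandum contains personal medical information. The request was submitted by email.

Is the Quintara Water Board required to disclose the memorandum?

No — exception (c) applies; the Quintara Water Board is not required to disclose the memorandum.

Exception (a) does not apply: the memorandum carries no privilege marking.
Exception (b): the memorandum contains personal medical information — every condition holds. Turning to paragraph (d): (d) applies — assessed value is $172,000, meeting the $164,000 threshold. (b) is therefore removed.
Exception (c): the memorandum was obtained under a confidentiality agreement — every condition holds. Under paragraphs (e)–(g): (e) operates (Farouk is the subject of the memorandum), but yields to (f): (f) operates against (e): the record's age is 29 years, meeting the 26 years threshold. (g), which would lift (f), does not operate here — no current Schedule 1 Notice is held. Exception (c) stands.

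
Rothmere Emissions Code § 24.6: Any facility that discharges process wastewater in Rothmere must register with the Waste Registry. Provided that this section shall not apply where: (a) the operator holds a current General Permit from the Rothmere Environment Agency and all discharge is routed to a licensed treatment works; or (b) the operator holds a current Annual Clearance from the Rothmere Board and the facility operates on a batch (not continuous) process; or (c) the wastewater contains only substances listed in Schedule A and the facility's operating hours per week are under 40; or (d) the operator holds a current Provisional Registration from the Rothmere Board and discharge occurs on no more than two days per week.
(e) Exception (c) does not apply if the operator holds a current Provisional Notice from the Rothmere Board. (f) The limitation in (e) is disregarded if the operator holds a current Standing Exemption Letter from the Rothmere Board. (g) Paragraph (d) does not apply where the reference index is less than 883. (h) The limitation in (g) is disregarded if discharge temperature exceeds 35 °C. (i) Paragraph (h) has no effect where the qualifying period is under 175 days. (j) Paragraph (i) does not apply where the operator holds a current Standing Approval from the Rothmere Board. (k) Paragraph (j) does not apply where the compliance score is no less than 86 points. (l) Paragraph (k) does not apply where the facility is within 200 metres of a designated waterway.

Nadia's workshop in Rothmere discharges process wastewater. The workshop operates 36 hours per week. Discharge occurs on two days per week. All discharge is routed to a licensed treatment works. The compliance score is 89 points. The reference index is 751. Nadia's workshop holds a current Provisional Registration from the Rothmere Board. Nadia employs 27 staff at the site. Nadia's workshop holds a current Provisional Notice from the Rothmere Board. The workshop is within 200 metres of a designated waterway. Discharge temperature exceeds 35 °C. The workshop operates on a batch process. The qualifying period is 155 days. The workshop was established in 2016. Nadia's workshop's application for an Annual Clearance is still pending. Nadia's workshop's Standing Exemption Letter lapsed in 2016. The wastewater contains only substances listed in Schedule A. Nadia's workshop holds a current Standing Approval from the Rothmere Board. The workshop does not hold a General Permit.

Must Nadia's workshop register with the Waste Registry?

No — exception (d) applies; Nadia's workshop is not required to register with the Waste Registry.

Exception (a) fails — no General Permit is held.
Exception (b) fails — no current Annual Clearance is held.
Exception (c) is satisfied on its face — the wastewater is Schedule-A-only; the facility's operating hours per week are 36, under the 40 limit. But applying paragraphs (e)–(f): (e) is triggered — a current Provisional Notice is held. (f) is not engaged (no current Standing Exemption Letter is held), so (e) stands. So (c) is unavailable.
Exception (d): a current Provisional Registration is held; discharge occurs on no more than two days per week — every condition holds. Considering the limiting provisions: (g) operates (the reference index is 751, less than the 883 limit), but is displaced by (h): (h) operates — discharge temperature exceeds 35 °C. (i) applies (the qualifying period is 155 days, under the 175 days limit), but is overridden by (j): (j) operates — a current Standing Approval is held. (k) is triggered (the compliance score is 89 points, meeting the 86 points threshold), but is itself disapplied by (l): (l) operates against (k): the workshop is within 200 m of a designated waterway. (d) remains available.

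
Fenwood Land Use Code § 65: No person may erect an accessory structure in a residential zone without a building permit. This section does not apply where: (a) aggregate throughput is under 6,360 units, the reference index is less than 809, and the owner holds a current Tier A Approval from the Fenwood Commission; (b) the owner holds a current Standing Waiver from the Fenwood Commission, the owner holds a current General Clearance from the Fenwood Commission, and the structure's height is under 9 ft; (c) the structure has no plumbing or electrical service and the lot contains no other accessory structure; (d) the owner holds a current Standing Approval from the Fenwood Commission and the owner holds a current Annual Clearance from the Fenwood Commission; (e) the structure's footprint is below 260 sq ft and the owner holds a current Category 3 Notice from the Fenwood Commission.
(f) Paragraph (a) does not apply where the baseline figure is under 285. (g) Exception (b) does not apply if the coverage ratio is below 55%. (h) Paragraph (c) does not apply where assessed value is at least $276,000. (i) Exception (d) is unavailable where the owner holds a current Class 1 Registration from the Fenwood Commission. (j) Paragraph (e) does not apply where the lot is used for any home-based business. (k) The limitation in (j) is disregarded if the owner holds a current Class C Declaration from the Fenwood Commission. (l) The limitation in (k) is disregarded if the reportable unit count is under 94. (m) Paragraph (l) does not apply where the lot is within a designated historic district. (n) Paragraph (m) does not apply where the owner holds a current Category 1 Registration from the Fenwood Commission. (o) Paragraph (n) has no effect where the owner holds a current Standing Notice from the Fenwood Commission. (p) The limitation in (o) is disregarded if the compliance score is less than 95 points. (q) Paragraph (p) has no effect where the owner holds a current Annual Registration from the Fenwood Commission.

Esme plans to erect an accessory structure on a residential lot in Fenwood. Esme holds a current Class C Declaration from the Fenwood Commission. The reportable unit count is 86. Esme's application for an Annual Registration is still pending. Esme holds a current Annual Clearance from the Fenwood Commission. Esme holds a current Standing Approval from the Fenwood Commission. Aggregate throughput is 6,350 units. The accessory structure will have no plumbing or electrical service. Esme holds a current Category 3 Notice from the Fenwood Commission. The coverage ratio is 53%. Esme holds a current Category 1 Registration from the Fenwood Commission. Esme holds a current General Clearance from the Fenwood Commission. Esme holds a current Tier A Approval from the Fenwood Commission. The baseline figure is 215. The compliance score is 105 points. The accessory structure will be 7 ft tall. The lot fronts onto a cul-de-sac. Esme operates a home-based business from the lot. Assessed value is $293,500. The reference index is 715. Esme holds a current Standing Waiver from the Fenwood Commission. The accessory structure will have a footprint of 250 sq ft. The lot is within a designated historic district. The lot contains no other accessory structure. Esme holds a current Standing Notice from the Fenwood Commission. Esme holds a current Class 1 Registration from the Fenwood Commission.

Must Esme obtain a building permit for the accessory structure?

No — exception (e) applies; Esme does not need a building permit.

Exception (a)'s conditions are all satisfied: aggregate throughput is 6,350 units, under the 6,360 units limit; the reference index is 715, less than the 809 limit; a current Tier A Approval is held. But: (f) operates against (a): the baseline figure is 215, under the 285 limit. (a) is therefore removed.
Exception (b)'s conditions are all satisfied: a current Standing Waiver is held; a current General Clearance is held; the structure's height is 7 ft, under the 9 ft limit. Turning to paragraph (g): (g) operates against (b): the coverage ratio is 53%, below the 55% limit. So (b) is unavailable.
All of (c)'s requirements are met (there is no plumbing or electrical service; the lot has no other accessory structure). However, paragraph (h) must be considered: (h) operates against (c): assessed value is $293,500, meeting the $276,000 threshold. Exception (c) does not apply.
Exception (d)'s conditions are all satisfied: a current Standing Approval is held; a current Annual Clearance is held. However, paragraph (i) must be considered: (i) operates against (d): a current Class 1 Registration is held. Exception (d) does not apply.
Exception (e)'s conditions are all satisfied: the structure's footprint is 250 sq ft, below the 260 sq ft limit; a current Category 3 Notice is held. Under paragraphs (j)–(q): (j) would limit (e) — a home-based business operates on the lot — but (k) sets (j) aside: (k) operates against (j): a current Class C Declaration is held. (l) would limit (k) — the reportable unit count is 86, under the 94 limit — but (m) sets (l) aside: (m) operates against (l): the lot is in a historic district. (n) applies (a current Category 1 Registration is held), but is displaced by (o): (o) is engaged — a current Standing Notice is held. (p), which would lift (o), is not triggered — the compliance score is 105 points, not less than 95 points. Exception (e) stands.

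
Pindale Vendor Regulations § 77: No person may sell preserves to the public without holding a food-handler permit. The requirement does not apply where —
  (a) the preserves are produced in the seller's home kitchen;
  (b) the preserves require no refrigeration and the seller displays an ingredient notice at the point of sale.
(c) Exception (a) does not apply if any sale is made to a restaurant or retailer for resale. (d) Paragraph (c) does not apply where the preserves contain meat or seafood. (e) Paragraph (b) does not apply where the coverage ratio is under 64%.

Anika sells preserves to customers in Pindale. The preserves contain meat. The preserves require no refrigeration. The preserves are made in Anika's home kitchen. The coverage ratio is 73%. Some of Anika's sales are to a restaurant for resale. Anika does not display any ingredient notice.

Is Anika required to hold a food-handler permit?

No — exception (a) applies; Anika is not required to hold a food-handler permit.

All of (a)'s requirements are met (the preserves are home-kitchen produced). Under paragraphs (c)–(d): (c) is triggered (some sales are to a restaurant for resale), but is itself disapplied by (d): (d) operates against (c): the preserves contain meat. Exception (a) stands.
Exception (b) fails — no ingredient notice is displayed.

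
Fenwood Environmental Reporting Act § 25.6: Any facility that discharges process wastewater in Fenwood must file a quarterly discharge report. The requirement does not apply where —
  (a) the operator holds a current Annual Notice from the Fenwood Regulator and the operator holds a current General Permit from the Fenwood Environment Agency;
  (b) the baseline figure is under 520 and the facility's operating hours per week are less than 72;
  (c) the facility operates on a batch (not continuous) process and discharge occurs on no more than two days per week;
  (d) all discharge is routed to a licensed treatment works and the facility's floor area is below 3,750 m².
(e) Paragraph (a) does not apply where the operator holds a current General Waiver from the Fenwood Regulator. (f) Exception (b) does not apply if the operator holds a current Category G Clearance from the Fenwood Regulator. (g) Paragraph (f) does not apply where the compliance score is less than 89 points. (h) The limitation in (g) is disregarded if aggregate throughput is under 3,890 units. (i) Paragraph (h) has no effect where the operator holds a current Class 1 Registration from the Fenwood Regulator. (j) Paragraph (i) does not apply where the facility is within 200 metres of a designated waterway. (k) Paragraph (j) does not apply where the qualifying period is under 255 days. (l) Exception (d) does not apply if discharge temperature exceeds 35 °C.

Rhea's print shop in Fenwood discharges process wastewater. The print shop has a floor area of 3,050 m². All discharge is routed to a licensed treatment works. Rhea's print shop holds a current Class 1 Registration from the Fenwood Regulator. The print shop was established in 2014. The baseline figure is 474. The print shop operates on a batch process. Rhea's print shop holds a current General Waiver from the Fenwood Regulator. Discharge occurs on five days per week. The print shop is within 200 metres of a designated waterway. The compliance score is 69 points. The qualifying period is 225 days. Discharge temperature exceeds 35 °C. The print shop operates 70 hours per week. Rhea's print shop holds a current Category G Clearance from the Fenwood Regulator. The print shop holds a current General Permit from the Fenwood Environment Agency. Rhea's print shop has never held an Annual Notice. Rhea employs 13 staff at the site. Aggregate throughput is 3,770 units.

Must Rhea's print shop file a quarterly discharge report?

Exception (a) requires that the operator holds a current Annual Notice from the Fenwood Regulator; but no current Annual Notice is held, so (a) is unavailable.
All of (b)'s requirements are met (the baseline figure is 474, under the 520 limit; the facility's operating hours per week are 70, less than the 72 limit). As to paragraphs (f)–(k): (f) would limit (b) — a current Category G Clearance is held — but (g) sets (f) aside: (g) is triggered — the compliance score is 69 points, less than the 89 points limit. (h) applies (aggregate throughput is 3,770 units, under the 3,890 units limit), but is overridden by (i): (i) applies — a current Class 1 Registration is held. (j) applies (the print shop is within 200 m of a designated waterway), but is itself disapplied by (k): (k) applies — the qualifying period is 225 days, under the 255 days limit. Exception (b) stands.
Exception (c) requires that discharge occurs on no more than two days per week; but discharge occurs on five days per week, so (c) is unavailable.
All of (d)'s requirements are met (discharge is routed to a licensed treatment works; the facility's floor area is 3,050 m², below the 3,750 m² limit). However, paragraph (l) must be considered: (l) applies — discharge temperature exceeds 35 °C. Exception (d) does not apply.

No — exception (b) applies; Rhea's print shop is not required to file a quarterly discharge report.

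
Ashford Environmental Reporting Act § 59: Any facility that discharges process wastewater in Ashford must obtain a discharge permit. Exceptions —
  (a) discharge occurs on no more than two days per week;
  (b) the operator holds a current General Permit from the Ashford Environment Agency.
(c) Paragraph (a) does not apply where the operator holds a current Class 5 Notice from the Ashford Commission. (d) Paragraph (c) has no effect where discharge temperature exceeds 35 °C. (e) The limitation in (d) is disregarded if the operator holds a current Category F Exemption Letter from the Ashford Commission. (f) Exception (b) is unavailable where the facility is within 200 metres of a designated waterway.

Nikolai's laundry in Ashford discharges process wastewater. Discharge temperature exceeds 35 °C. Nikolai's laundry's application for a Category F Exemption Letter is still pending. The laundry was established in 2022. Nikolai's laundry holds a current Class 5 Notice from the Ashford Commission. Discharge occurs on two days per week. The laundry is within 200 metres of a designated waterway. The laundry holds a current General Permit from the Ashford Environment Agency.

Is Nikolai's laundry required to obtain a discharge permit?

No — exception (a) applies; Nikolai's laundry is not required to obtain a discharge permit.

All of (a)'s requirements are met (discharge occurs on no more than two days per week). Considering the limiting provisions: (c) would limit (a) — a current Class 5 Notice is held — but (d) sets (c) aside: (d) operates against (c): discharge temperature exceeds 35 °C. (e), which would lift (d), is not triggered — the Category F Exemption Letter is not current. So (a) applies.
Exception (b)'s conditions are all satisfied: a current General Permit is held. But applying paragraph (f): (f) operates against (b): the laundry is within 200 m of a designated waterway. (b) is therefore removed.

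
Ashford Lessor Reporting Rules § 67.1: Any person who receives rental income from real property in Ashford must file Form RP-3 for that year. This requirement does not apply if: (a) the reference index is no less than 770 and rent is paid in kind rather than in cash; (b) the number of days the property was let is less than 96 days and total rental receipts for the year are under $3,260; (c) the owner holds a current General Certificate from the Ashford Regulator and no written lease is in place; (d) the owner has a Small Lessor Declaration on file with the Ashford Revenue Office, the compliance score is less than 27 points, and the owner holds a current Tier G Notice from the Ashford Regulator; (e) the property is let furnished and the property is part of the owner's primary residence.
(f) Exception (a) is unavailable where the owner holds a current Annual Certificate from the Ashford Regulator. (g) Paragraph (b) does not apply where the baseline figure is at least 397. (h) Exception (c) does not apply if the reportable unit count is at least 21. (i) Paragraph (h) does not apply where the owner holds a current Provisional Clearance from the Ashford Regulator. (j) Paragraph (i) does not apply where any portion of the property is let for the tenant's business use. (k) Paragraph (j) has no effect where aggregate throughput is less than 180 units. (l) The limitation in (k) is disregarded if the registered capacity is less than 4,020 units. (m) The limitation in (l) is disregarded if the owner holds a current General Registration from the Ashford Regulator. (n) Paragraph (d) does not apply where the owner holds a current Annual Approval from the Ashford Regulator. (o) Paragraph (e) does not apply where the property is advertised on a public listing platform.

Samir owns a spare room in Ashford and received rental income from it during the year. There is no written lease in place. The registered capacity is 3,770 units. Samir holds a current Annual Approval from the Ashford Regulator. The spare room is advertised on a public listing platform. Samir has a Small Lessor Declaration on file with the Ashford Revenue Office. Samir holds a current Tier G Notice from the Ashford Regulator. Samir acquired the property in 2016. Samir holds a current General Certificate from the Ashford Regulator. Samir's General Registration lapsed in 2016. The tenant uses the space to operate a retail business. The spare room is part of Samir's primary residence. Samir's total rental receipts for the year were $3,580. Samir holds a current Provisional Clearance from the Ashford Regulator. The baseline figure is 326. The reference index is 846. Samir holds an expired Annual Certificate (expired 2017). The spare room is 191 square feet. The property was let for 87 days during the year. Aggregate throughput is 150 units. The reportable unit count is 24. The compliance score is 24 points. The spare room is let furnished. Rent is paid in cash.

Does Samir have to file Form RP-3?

Exception (a) fails — rent is paid in cash.
Exception (b) requires that total rental receipts for the year are under $3,260; but total rental receipts for the year are $3,580, not under $3,260, so (b) is unavailable.
Exception (c)'s conditions are all satisfied: a current General Certificate is held; there is no written lease. But: (h) operates against (c): the reportable unit count is 24, meeting the 21 threshold. (i) applies (a current Provisional Clearance is held), but is set aside by (j): (j) operates against (i): the space is let for business use. (k) is engaged (aggregate throughput is 150 units, less than the 180 units limit), but is itself disapplied by (l): (l) operates against (k): the registered capacity is 3,770 units, less than the 4,020 units limit. (m) is not engaged (there is no General Registration in force), so (l) stands. So (c) is unavailable.
All of (d)'s requirements are met (a Small Lessor Declaration is on file; the compliance score is 24 points, less than the 27 points limit; a current Tier G Notice is held). However, paragraph (n) must be considered: (n) is triggered — a current Annual Approval is held. (d) is therefore removed.
Exception (e) is satisfied on its face — the property is let furnished; the spare room is part of the primary residence. But: (o) operates against (e): the property is publicly advertised. (e) is therefore removed.
No exception applies. The general rule governs.

Yes — Samir must file Form RP-3.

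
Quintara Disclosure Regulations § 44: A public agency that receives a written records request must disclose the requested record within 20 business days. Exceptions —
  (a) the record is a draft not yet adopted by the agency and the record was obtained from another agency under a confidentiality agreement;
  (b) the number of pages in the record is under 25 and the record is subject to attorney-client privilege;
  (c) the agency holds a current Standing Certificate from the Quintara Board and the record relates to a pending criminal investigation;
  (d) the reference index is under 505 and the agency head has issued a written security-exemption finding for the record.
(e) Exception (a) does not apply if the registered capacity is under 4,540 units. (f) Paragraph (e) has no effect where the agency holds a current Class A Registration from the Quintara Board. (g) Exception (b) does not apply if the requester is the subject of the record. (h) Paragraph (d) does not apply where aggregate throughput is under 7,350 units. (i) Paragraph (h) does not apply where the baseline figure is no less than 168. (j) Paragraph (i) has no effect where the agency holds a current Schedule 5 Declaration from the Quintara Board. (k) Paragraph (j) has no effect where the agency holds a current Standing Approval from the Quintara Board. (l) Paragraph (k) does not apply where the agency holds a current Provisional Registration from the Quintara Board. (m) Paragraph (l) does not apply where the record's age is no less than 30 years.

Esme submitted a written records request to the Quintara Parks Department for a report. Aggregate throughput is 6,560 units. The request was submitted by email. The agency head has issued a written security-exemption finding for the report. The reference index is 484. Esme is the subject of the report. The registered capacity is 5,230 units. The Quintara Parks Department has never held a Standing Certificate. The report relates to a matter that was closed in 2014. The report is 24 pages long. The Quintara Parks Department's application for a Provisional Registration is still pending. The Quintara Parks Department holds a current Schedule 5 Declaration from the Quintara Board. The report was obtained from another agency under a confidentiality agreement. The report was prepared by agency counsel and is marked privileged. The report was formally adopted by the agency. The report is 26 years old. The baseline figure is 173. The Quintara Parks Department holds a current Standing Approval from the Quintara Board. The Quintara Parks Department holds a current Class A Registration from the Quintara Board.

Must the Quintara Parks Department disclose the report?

Exception (a) requires that the record is a draft not yet adopted by the agency; but the report has been formally adopted, so (a) is unavailable.
Exception (b) is satisfied on its face — the number of pages in the record is 24, under the 25 limit; the report is privileged. However, paragraph (g) must be considered: (g) operates against (b): Esme is the subject of the report. Exception (b) does not apply.
Exception (c) requires that the agency holds a current Standing Certificate from the Quintara Board; but the Standing Certificate is not current, so (c) is unavailable.
All of (d)'s requirements are met (the reference index is 484, under the 505 limit; a written security-exemption finding has been issued). Applying paragraphs (h)–(m): (h) would limit (d) — aggregate throughput is 6,560 units, under the 7,350 units limit — but (i) sets (h) aside: (i) operates against (h): the baseline figure is 173, meeting the 168 threshold. (j) would limit (i) — a current Schedule 5 Declaration is held — but (k) sets (j) aside: (k) is triggered — a current Standing Approval is held. (l) does not operate here (there is no Provisional Registration in force), so (k) stands. Exception (d) stands.

No — exception (d) applies; the Quintara Parks Department is not required to disclose the report.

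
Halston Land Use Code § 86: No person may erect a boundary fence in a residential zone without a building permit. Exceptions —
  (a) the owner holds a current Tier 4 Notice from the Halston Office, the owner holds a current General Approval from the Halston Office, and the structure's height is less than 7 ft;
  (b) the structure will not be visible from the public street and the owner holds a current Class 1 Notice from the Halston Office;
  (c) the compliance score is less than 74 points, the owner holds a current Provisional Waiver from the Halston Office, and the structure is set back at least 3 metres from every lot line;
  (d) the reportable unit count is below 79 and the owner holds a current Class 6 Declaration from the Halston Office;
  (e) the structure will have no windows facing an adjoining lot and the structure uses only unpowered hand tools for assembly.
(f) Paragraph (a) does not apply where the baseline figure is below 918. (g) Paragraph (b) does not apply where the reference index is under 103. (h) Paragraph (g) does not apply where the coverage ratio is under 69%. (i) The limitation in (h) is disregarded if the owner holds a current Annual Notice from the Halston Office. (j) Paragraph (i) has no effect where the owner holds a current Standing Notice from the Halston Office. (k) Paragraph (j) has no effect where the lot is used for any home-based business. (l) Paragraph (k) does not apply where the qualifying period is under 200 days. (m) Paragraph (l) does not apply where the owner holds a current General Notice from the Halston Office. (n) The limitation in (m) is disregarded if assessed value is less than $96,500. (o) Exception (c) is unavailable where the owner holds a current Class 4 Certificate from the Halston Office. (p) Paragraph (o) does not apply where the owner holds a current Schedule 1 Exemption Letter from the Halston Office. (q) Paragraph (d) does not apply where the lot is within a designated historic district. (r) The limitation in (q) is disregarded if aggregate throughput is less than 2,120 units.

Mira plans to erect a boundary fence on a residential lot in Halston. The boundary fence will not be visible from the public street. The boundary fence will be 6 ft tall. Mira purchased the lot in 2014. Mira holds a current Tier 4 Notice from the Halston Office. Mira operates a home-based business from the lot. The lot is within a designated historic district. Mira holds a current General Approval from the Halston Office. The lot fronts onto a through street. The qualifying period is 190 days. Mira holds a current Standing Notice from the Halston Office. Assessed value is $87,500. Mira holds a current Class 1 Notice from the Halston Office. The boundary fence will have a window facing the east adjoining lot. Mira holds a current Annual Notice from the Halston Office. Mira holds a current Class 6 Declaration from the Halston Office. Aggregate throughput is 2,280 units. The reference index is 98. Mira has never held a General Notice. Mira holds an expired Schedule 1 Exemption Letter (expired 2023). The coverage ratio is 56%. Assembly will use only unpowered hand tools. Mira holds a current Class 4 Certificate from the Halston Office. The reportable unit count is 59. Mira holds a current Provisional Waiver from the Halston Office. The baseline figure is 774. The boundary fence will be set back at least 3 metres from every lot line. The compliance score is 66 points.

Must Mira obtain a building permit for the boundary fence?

Exception (a)'s conditions are all satisfied: a current Tier 4 Notice is held; a current General Approval is held; the structure's height is 6 ft, less than the 7 ft limit. Turning to paragraph (f): (f) operates against (a): the baseline figure is 774, below the 918 limit. So (a) is unavailable.
Exception (b): the structure will not be visible from the street; a current Class 1 Notice is held — every condition holds. As to paragraphs (g)–(n): (g) would limit (b) — the reference index is 98, under the 103 limit — but (h) sets (g) aside: (h) operates — the coverage ratio is 56%, under the 69% limit. (i) would limit (h) — a current Annual Notice is held — but (j) sets (i) aside: (j) operates — a current Standing Notice is held. (k) would limit (j) — a home-based business operates on the lot — but (l) sets (k) aside: (l) operates against (k): the qualifying period is 190 days, under the 200 days limit. (m), which would lift (l), is inapplicable — the General Notice is not current. Exception (b) stands.
Exception (c) is satisfied on its face — the compliance score is 66 points, less than the 74 points limit; a current Provisional Waiver is held; the setback is at least 3 m on every side. However, paragraphs (o)–(p) must be considered: (o) applies — a current Class 4 Certificate is held. (p) is inapplicable (there is no Schedule 1 Exemption Letter in force), so (o) stands. Exception (c) does not apply.
Exception (d)'s conditions are all satisfied: the reportable unit count is 59, below the 79 limit; a current Class 6 Declaration is held. But applying paragraphs (q)–(r): (q) operates against (d): the lot is in a historic district. (r) does not operate here (aggregate throughput is 2,280 units, not less than 2,120 units), so (q) stands. So (d) is unavailable.
Exception (e) does not apply: a window faces an adjoining lot.

No — exception (b) applies; Mira does not need a building permit.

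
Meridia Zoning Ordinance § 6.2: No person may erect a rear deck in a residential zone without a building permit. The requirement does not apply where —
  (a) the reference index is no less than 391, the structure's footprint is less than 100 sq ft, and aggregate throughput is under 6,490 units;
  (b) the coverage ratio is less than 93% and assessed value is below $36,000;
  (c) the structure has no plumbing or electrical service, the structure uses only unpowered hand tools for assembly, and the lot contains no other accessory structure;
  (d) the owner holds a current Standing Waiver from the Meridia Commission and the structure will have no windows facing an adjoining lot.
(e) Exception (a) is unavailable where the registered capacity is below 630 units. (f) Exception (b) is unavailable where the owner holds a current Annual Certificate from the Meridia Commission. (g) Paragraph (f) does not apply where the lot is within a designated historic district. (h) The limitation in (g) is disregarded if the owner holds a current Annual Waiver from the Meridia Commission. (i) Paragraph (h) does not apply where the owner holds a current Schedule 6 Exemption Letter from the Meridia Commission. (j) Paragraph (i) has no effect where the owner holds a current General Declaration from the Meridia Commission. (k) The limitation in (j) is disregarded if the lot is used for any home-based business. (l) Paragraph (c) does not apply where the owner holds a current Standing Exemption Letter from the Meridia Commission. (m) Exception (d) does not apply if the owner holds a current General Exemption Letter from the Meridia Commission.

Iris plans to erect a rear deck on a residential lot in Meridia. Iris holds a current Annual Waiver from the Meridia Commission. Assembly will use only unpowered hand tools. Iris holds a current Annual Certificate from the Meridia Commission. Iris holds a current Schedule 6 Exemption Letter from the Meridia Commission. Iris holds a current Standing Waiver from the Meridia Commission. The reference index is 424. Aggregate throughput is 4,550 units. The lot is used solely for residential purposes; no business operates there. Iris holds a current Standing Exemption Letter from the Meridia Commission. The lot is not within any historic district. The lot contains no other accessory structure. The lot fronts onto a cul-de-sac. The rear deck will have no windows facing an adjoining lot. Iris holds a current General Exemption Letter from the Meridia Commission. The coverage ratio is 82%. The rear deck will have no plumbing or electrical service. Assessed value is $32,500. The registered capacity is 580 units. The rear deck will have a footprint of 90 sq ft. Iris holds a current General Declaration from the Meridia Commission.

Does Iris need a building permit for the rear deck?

Exception (a) is satisfied on its face — the reference index is 424, meeting the 391 threshold; the structure's footprint is 90 sq ft, less than the 100 sq ft limit; aggregate throughput is 4,550 units, under the 6,490 units limit. However, paragraph (e) must be considered: (e) is engaged — the registered capacity is 580 units, below the 630 units limit. (a) is therefore removed.
Exception (b)'s conditions are all satisfied: the coverage ratio is 82%, less than the 93% limit; assessed value is $32,500, below the $36,000 limit. Turning to paragraphs (f)–(k): (f) operates — a current Annual Certificate is held. (g) is not engaged (the lot is not in a historic district), so (f) stands. So (b) is unavailable.
All of (c)'s requirements are met (there is no plumbing or electrical service; assembly uses only hand tools; the lot has no other accessory structure). But: (l) operates — a current Standing Exemption Letter is held. So (c) is unavailable.
Exception (d) is satisfied on its face — a current Standing Waiver is held; no windows face an adjoining lot. But applying paragraph (m): (m) operates against (d): a current General Exemption Letter is held. Exception (d) does not apply.
Every exception is unavailable, so the rule governs.

Yes — Iris must obtain a building permit.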